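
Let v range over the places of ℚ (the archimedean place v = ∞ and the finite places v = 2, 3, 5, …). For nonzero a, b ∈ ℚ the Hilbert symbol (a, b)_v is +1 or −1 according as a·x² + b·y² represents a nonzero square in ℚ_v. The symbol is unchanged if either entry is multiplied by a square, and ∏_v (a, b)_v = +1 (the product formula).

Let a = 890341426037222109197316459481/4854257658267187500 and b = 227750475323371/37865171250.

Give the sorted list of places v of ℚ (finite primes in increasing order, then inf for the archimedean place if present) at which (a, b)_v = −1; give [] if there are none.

(a, b) ≡ (11, 10374) mod (ℚ^×)²; places V = {2, 3, 5, 7, 11, 13, 19, 23, 37, ∞}.
(a,b)_13: α=8, u≡2; β=5, v≡2 (mod 13); (2|13)=-1, (2|13)=-1; sign (−1)^0·-1^5·-1^8 = -1.
(a,b)_∞: sgn(11)=+, sgn(10374)=+, so +1.
(a,b)_37: α=4, u≡11; β=2, v≡19 (mod 37); (11|37)=+1, (19|37)=-1; sign (−1)^0·+1^2·-1^4 = +1.
(a,b)_19: α=2, u≡4; β=-1, v≡13 (mod 19); (4|19)=+1, (13|19)=-1; sign (−1)^0·+1^-1·-1^2 = +1.
(a,b)_2: α=-2, β=-1; u≡3, v≡3 (mod 8); ε(u)ε(v)=1·1, αω(v)=-2·1, βω(u)=-1·1; sum ≡ 0  ⇒  +1.
(a,b)_7: α=8, u≡2; β=1, v≡6 (mod 7); (2|7)=+1, (6|7)=-1; sign (−1)^0·+1^1·-1^8 = +1.
(a,b)_23: α=4, u≡15; β=2, v≡16 (mod 23); (15|23)=-1, (16|23)=+1; sign (−1)^0·-1^2·+1^4 = +1.
(a,b)_11: α=-1, u≡4; β=2, v≡4 (mod 11); (4|11)=+1, (4|11)=+1; sign (−1)^0·+1^2·+1^-1 = +1.
(a,b)_5: α=-8, u≡4; β=-4, v≡4 (mod 5); (4|5)=+1, (4|5)=+1; sign (−1)^0·+1^-4·+1^-8 = +1.
(a,b)_3: α=-24, u≡2; β=-13, v≡2 (mod 3); (2|3)=-1, (2|3)=-1; sign (−1)^0·-1^-13·-1^-24 = -1.
Ram(11, 10374) = {3, 13}; no ℚ_3-point on the conic.

[3, 13]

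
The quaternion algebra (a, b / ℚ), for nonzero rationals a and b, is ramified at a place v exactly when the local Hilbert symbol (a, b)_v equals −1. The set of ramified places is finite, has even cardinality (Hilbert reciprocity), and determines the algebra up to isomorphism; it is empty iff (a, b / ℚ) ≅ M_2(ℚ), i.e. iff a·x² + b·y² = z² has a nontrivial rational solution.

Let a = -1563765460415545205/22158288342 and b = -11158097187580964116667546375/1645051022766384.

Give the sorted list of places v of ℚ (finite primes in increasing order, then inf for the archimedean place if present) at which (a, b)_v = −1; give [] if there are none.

[2, 5, 17, inf]

(a, b) ≡ (-510, -23205) mod (ℚ^×)²; places V = {2, 3, 5, 7, 11, 13, 17, 19, 23, 41, ∞}.
(a,b)_2: α=-1, β=-4; u≡1, v≡3 (mod 8); ε(u)ε(v)=0·1, αω(v)=-1·1, βω(u)=-4·0; sum ≡ 1  ⇒  -1.
(a,b)_41: α=2, u≡25; β=2, v≡21 (mod 41); (25|41)=+1, (21|41)=+1; sign (−1)^0·+1^2·+1^2 = +1.
(a,b)_19: α=2, u≡8; β=2, v≡12 (mod 19); (8|19)=-1, (12|19)=-1; sign (−1)^0·-1^2·-1^2 = +1.
(a,b)_23: α=2, u≡19; β=4, v≡3 (mod 23); (19|23)=-1, (3|23)=+1; sign (−1)^0·-1^4·+1^2 = +1.
(a,b)_∞: sgn(-510)=−, sgn(-23205)=−, so -1.
(a,b)_3: α=-3, u≡1; β=-1, v≡2 (mod 3); (1|3)=+1, (2|3)=-1; sign (−1)^1·+1^-1·-1^-3 = +1.
(a,b)_11: α=0, u≡2; β=2, v≡3 (mod 11); (2|11)=-1, (3|11)=+1; sign (−1)^0·-1^2·+1^0 = +1.
(a,b)_5: α=1, u≡2; β=3, v≡1 (mod 5); (2|5)=-1, (1|5)=+1; sign (−1)^0·-1^3·+1^1 = -1.
(a,b)_7: α=8, u≡4; β=11, v≡6 (mod 7); (4|7)=+1, (6|7)=-1; sign (−1)^0·+1^11·-1^8 = +1.
(a,b)_13: α=2, u≡1; β=3, v≡10 (mod 13); (1|13)=+1, (10|13)=+1; sign (−1)^0·+1^3·+1^2 = +1.
(a,b)_17: α=-7, u≡4; β=-11, v≡6 (mod 17); (4|17)=+1, (6|17)=-1; sign (−1)^0·+1^-11·-1^-7 = -1.
|Ram(-510, -23205)| = 4, even; anisotropic at {2, 5, 17, ∞}.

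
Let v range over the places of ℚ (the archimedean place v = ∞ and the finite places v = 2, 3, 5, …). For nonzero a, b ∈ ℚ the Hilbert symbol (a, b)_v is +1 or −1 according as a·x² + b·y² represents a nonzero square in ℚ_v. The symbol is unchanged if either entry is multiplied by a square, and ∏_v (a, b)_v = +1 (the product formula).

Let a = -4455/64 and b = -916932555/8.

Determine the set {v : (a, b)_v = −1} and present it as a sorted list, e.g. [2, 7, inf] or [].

[3, 5, 11, inf]

Mod squares: a ≡ -55, b ≡ -2310. Check v ∈ {∞, 2, 3, 5, 7, 11}.
v=2: v_2(a)=-6, v_2(b)=-3; units ≡ 1, 5 (mod 8); ε·ε+αω+βω = 0·0+-6·1+-3·0 ≡ 0  ⇒  (a,b)_2 = +1.
v=3: a=3^4·(≡2), b=3^9·(≡1) mod 3; (2|3)=-1, (1|3)=+1; (−1)^{4·9·1}·(-1)^9·(+1)^4 = -1.
v=5: a=5^1·(≡1), b=5^1·(≡3) mod 5; (1|5)=+1, (3|5)=-1; (−1)^{1·1·2}·(+1)^1·(-1)^1 = -1.
v=11: a=11^1·(≡10), b=11^3·(≡10) mod 11; (10|11)=-1, (10|11)=-1; (−1)^{1·3·5}·(-1)^3·(-1)^1 = -1.
v=∞: -55 < 0 and -2310 < 0  ⇒  (a,b)_∞ = -1.
v=7: a=7^0·(≡4), b=7^1·(≡5) mod 7; (4|7)=+1, (5|7)=-1; (−1)^{0·1·3}·(+1)^1·(-1)^0 = +1.
(-55, -2310 / ℚ) ramifies at {3, 5, 11, ∞}: a division algebra.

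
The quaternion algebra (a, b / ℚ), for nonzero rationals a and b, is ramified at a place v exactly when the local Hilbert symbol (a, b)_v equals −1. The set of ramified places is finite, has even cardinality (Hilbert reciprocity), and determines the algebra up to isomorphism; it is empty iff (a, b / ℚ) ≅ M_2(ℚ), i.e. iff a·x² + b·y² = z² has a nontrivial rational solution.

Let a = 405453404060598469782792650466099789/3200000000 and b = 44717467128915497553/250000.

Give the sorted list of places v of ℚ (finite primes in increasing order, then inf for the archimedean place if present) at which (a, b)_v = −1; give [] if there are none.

[13, 17]

(a, b) ≡ (442, 10353) mod (ℚ^×)²; places V = {2, 3, 5, 7, 13, 17, 23, 29, ∞}.
(a,b)_17: α=11, u≡15; β=7, v≡6 (mod 17); (15|17)=+1, (6|17)=-1; sign (−1)^0·+1^7·-1^11 = -1.
(a,b)_5: α=-8, u≡2; β=-6, v≡3 (mod 5); (2|5)=-1, (3|5)=-1; sign (−1)^0·-1^-6·-1^-8 = +1.
(a,b)_29: α=2, u≡24; β=1, v≡6 (mod 29); (24|29)=+1, (6|29)=+1; sign (−1)^0·+1^1·+1^2 = +1.
(a,b)_∞: sgn(442)=+, sgn(10353)=+, so +1.
(a,b)_23: α=4, u≡5; β=0, v≡12 (mod 23); (5|23)=-1, (12|23)=+1; sign (−1)^0·-1^0·+1^4 = +1.
(a,b)_7: α=10, u≡2; β=7, v≡2 (mod 7); (2|7)=+1, (2|7)=+1; sign (−1)^0·+1^7·+1^10 = +1.
(a,b)_3: α=4, u≡1; β=3, v≡1 (mod 3); (1|3)=+1, (1|3)=+1; sign (−1)^0·+1^3·+1^4 = +1.
(a,b)_2: α=-13, β=-4; u≡5, v≡1 (mod 8); ε(u)ε(v)=0·0, αω(v)=-13·0, βω(u)=-4·1; sum ≡ 0  ⇒  +1.
(a,b)_13: α=3, u≡8; β=2, v≡2 (mod 13); (8|13)=-1, (2|13)=-1; sign (−1)^0·-1^2·-1^3 = -1.
(442, 10353 / ℚ) ramifies at {13, 17}: a division algebra.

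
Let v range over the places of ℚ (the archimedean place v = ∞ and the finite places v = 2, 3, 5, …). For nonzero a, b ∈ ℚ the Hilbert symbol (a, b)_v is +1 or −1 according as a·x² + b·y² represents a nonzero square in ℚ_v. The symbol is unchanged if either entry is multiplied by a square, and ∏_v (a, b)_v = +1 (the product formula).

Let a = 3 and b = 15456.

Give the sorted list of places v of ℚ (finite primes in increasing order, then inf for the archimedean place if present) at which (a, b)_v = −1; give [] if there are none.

(a, b) ≡ (3, 966) mod (ℚ^×)²; places V = {2, 3, 7, 23, ∞}.
(a,b)_2: α=0, β=5; u≡3, v≡3 (mod 8); ε(u)ε(v)=1·1, αω(v)=0·1, βω(u)=5·1; sum ≡ 0  ⇒  +1.
(a,b)_23: α=0, u≡3; β=1, v≡5 (mod 23); (3|23)=+1, (5|23)=-1; sign (−1)^0·+1^1·-1^0 = +1.
(a,b)_3: α=1, u≡1; β=1, v≡1 (mod 3); (1|3)=+1, (1|3)=+1; sign (−1)^1·+1^1·+1^1 = -1.
(a,b)_∞: sgn(3)=+, sgn(966)=+, so +1.
(a,b)_7: α=0, u≡3; β=1, v≡3 (mod 7); (3|7)=-1, (3|7)=-1; sign (−1)^0·-1^1·-1^0 = -1.
Ram(3, 966) = {3, 7}; no ℚ_3-point on the conic.

[3, 7]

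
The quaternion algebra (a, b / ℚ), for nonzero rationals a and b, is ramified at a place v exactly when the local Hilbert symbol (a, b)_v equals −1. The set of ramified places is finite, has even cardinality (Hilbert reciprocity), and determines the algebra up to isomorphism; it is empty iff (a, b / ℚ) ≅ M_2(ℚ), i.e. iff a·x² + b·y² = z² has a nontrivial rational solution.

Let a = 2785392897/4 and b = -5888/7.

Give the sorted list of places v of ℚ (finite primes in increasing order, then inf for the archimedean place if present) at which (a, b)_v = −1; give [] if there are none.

[]

Mod squares: a ≡ 2193, b ≡ -161. Check v ∈ {∞, 2, 3, 7, 17, 23, 43}.
v=∞: 2193 > 0 and -161 < 0  ⇒  (a,b)_∞ = +1.
v=7: a=7^4·(≡2), b=7^-1·(≡6) mod 7; (2|7)=+1, (6|7)=-1; (−1)^{4·-1·3}·(+1)^-1·(-1)^4 = +1.
v=23: a=23^2·(≡18), b=23^1·(≡16) mod 23; (18|23)=+1, (16|23)=+1; (−1)^{2·1·11}·(+1)^1·(+1)^2 = +1.
v=43: a=43^1·(≡33), b=43^0·(≡25) mod 43; (33|43)=-1, (25|43)=+1; (−1)^{1·0·21}·(-1)^0·(+1)^1 = +1.
v=3: a=3^1·(≡2), b=3^0·(≡1) mod 3; (2|3)=-1, (1|3)=+1; (−1)^{1·0·1}·(-1)^0·(+1)^1 = +1.
v=2: v_2(a)=-2, v_2(b)=8; units ≡ 1, 7 (mod 8); ε·ε+αω+βω = 0·1+-2·0+8·0 ≡ 0  ⇒  (a,b)_2 = +1.
v=17: a=17^1·(≡3), b=17^0·(≡4) mod 17; (3|17)=-1, (4|17)=+1; (−1)^{1·0·8}·(-1)^0·(+1)^1 = +1.
Ram(a, b) = ∅: the form 2193·x² + -161·y² − z² is isotropic over every ℚ_v, so by Hasse–Minkowski it is isotropic over ℚ.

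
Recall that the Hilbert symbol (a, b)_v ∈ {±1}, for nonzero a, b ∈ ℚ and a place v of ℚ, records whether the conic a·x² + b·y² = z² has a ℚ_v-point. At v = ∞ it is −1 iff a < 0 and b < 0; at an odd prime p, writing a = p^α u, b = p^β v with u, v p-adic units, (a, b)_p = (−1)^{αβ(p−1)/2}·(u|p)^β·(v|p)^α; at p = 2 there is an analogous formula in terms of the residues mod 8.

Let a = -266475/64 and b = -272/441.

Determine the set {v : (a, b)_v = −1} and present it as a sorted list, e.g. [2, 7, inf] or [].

[19, inf]

Mod squares: a ≡ -10659, b ≡ -17. Check v ∈ {∞, 2, 3, 5, 7, 11, 17, 19}.
v=19: a=19^1·(≡5), b=19^0·(≡8) mod 19; (5|19)=+1, (8|19)=-1; (−1)^{1·0·9}·(+1)^0·(-1)^1 = -1.
v=11: a=11^1·(≡7), b=11^0·(≡3) mod 11; (7|11)=-1, (3|11)=+1; (−1)^{1·0·5}·(-1)^0·(+1)^1 = +1.
v=7: a=7^0·(≡1), b=7^-2·(≡4) mod 7; (1|7)=+1, (4|7)=+1; (−1)^{0·-2·3}·(+1)^-2·(+1)^0 = +1.
v=5: a=5^2·(≡4), b=5^0·(≡3) mod 5; (4|5)=+1, (3|5)=-1; (−1)^{2·0·2}·(+1)^0·(-1)^2 = +1.
v=2: v_2(a)=-6, v_2(b)=4; units ≡ 5, 7 (mod 8); ε·ε+αω+βω = 0·1+-6·0+4·1 ≡ 0  ⇒  (a,b)_2 = +1.
v=∞: -10659 < 0 and -17 < 0  ⇒  (a,b)_∞ = -1.
v=17: a=17^1·(≡13), b=17^1·(≡16) mod 17; (13|17)=+1, (16|17)=+1; (−1)^{1·1·8}·(+1)^1·(+1)^1 = +1.
v=3: a=3^1·(≡2), b=3^-2·(≡1) mod 3; (2|3)=-1, (1|3)=+1; (−1)^{1·-2·1}·(-1)^-2·(+1)^1 = +1.
(-10659, -17 / ℚ) ramifies at {19, ∞}: a division algebra.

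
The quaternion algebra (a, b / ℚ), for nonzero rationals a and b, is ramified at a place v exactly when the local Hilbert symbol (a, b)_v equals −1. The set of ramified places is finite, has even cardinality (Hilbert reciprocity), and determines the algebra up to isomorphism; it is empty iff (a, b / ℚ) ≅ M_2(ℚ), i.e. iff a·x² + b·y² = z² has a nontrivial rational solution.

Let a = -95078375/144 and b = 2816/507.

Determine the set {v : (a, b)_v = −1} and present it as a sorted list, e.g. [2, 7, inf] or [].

[5, 43]

Mod squares: a ≡ -215, b ≡ 33. Check v ∈ {∞, 2, 3, 5, 7, 11, 13, 19, 43}.
v=43: a=43^1·(≡10), b=43^0·(≡12) mod 43; (10|43)=+1, (12|43)=-1; (−1)^{1·0·21}·(+1)^0·(-1)^1 = -1.
v=3: a=3^-2·(≡1), b=3^-1·(≡2) mod 3; (1|3)=+1, (2|3)=-1; (−1)^{-2·-1·1}·(+1)^-1·(-1)^-2 = +1.
v=11: a=11^0·(≡4), b=11^1·(≡3) mod 11; (4|11)=+1, (3|11)=+1; (−1)^{0·1·5}·(+1)^1·(+1)^0 = +1.
v=7: a=7^2·(≡1), b=7^0·(≡3) mod 7; (1|7)=+1, (3|7)=-1; (−1)^{2·0·3}·(+1)^0·(-1)^2 = +1.
v=13: a=13^0·(≡11), b=13^-2·(≡7) mod 13; (11|13)=-1, (7|13)=-1; (−1)^{0·-2·6}·(-1)^-2·(-1)^0 = +1.
v=2: v_2(a)=-4, v_2(b)=8; units ≡ 1, 1 (mod 8); ε·ε+αω+βω = 0·0+-4·0+8·0 ≡ 0  ⇒  (a,b)_2 = +1.
v=∞: -215 < 0 and 33 > 0  ⇒  (a,b)_∞ = +1.
v=19: a=19^2·(≡2), b=19^0·(≡12) mod 19; (2|19)=-1, (12|19)=-1; (−1)^{2·0·9}·(-1)^0·(-1)^2 = +1.
v=5: a=5^3·(≡2), b=5^0·(≡3) mod 5; (2|5)=-1, (3|5)=-1; (−1)^{3·0·2}·(-1)^0·(-1)^3 = -1.
|Ram(-215, 33)| = 2, even; anisotropic at {5, 43}.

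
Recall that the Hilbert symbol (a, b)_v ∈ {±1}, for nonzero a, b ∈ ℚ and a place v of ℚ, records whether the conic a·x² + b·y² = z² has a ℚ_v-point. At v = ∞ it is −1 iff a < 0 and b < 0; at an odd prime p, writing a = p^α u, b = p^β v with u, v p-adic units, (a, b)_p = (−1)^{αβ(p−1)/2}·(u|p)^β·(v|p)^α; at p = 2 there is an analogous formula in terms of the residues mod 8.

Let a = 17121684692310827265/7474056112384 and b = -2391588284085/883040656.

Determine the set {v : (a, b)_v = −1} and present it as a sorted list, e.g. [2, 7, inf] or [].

[3, 11]

Mod squares: a ≡ 65, b ≡ -165. Check v ∈ {∞, 2, 3, 5, 7, 11, 13, 17, 19, 23, 29}.
v=2: v_2(a)=-8, v_2(b)=-4; units ≡ 1, 3 (mod 8); ε·ε+αω+βω = 0·1+-8·1+-4·0 ≡ 0  ⇒  (a,b)_2 = +1.
v=5: a=5^1·(≡2), b=5^1·(≡3) mod 5; (2|5)=-1, (3|5)=-1; (−1)^{1·1·2}·(-1)^1·(-1)^1 = +1.
v=7: a=7^10·(≡4), b=7^6·(≡3) mod 7; (4|7)=+1, (3|7)=-1; (−1)^{10·6·3}·(+1)^6·(-1)^10 = +1.
v=13: a=13^3·(≡2), b=13^2·(≡12) mod 13; (2|13)=-1, (12|13)=+1; (−1)^{3·2·6}·(-1)^2·(+1)^3 = +1.
v=17: a=17^-2·(≡14), b=17^-2·(≡10) mod 17; (14|17)=-1, (10|17)=-1; (−1)^{-2·-2·8}·(-1)^-2·(-1)^-2 = +1.
v=11: a=11^0·(≡8), b=11^1·(≡2) mod 11; (8|11)=-1, (2|11)=-1; (−1)^{0·1·5}·(-1)^1·(-1)^0 = -1.
v=29: a=29^2·(≡16), b=29^0·(≡25) mod 29; (16|29)=+1, (25|29)=+1; (−1)^{2·0·14}·(+1)^0·(+1)^2 = +1.
v=19: a=19^-2·(≡3), b=19^-2·(≡4) mod 19; (3|19)=-1, (4|19)=+1; (−1)^{-2·-2·9}·(-1)^-2·(+1)^-2 = +1.
v=23: a=23^-4·(≡17), b=23^-2·(≡10) mod 23; (17|23)=-1, (10|23)=-1; (−1)^{-4·-2·11}·(-1)^-2·(-1)^-4 = +1.
v=∞: 65 > 0 and -165 < 0  ⇒  (a,b)_∞ = +1.
v=3: a=3^8·(≡2), b=3^7·(≡2) mod 3; (2|3)=-1, (2|3)=-1; (−1)^{8·7·1}·(-1)^7·(-1)^8 = -1.
Ram(65, -165) = {3, 11}; no ℚ_3-point on the conic.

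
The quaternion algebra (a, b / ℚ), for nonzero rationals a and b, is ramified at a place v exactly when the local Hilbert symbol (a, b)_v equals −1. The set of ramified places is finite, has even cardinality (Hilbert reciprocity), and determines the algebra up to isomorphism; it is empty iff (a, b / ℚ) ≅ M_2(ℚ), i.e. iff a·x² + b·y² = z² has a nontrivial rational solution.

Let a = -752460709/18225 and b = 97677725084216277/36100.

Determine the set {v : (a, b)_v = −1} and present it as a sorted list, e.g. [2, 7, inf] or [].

[3, 7, 11, 13]

Mod squares: a ≡ -29029, b ≡ 7917. Check v ∈ {∞, 2, 3, 5, 7, 11, 13, 19, 23, 29}.
v=13: a=13^1·(≡3), b=13^3·(≡2) mod 13; (3|13)=+1, (2|13)=-1; (−1)^{1·3·6}·(+1)^3·(-1)^1 = -1.
v=19: a=19^0·(≡18), b=19^-2·(≡18) mod 19; (18|19)=-1, (18|19)=-1; (−1)^{0·-2·9}·(-1)^-2·(-1)^0 = +1.
v=7: a=7^3·(≡4), b=7^3·(≡4) mod 7; (4|7)=+1, (4|7)=+1; (−1)^{3·3·3}·(+1)^3·(+1)^3 = -1.
v=5: a=5^-2·(≡4), b=5^-2·(≡3) mod 5; (4|5)=+1, (3|5)=-1; (−1)^{-2·-2·2}·(+1)^-2·(-1)^-2 = +1.
v=3: a=3^-6·(≡2), b=3^1·(≡2) mod 3; (2|3)=-1, (2|3)=-1; (−1)^{-6·1·1}·(-1)^1·(-1)^-6 = -1.
v=2: v_2(a)=0, v_2(b)=-2; units ≡ 3, 5 (mod 8); ε·ε+αω+βω = 1·0+0·1+-2·1 ≡ 0  ⇒  (a,b)_2 = +1.
v=29: a=29^1·(≡8), b=29^3·(≡14) mod 29; (8|29)=-1, (14|29)=-1; (−1)^{1·3·14}·(-1)^3·(-1)^1 = +1.
v=11: a=11^1·(≡3), b=11^6·(≡7) mod 11; (3|11)=+1, (7|11)=-1; (−1)^{1·6·5}·(+1)^6·(-1)^1 = -1.
v=23: a=23^2·(≡22), b=23^0·(≡22) mod 23; (22|23)=-1, (22|23)=-1; (−1)^{2·0·11}·(-1)^0·(-1)^2 = +1.
v=∞: -29029 < 0 and 7917 > 0  ⇒  (a,b)_∞ = +1.
|Ram(-29029, 7917)| = 4, even; anisotropic at {3, 7, 11, 13}.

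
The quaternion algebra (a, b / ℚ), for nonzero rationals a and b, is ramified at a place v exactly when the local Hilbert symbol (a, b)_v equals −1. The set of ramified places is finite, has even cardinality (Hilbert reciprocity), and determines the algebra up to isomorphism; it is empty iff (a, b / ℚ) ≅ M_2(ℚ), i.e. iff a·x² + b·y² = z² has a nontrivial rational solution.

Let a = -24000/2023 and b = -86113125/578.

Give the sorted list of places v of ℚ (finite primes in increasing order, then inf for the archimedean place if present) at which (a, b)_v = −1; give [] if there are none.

(a, b) ≡ (-105, -42) mod (ℚ^×)²; places V = {2, 3, 5, 7, 17, ∞}.
(a,b)_∞: sgn(-105)=−, sgn(-42)=−, so -1.
(a,b)_7: α=-1, u≡5; β=1, v≡4 (mod 7); (5|7)=-1, (4|7)=+1; sign (−1)^1·-1^1·+1^-1 = +1.
(a,b)_2: α=6, β=-1; u≡7, v≡3 (mod 8); ε(u)ε(v)=1·1, αω(v)=6·1, βω(u)=-1·0; sum ≡ 1  ⇒  -1.
(a,b)_17: α=-2, u≡3; β=-2, v≡9 (mod 17); (3|17)=-1, (9|17)=+1; sign (−1)^0·-1^-2·+1^-2 = +1.
(a,b)_5: α=3, u≡1; β=4, v≡3 (mod 5); (1|5)=+1, (3|5)=-1; sign (−1)^0·+1^4·-1^3 = -1.
(a,b)_3: α=1, u≡1; β=9, v≡1 (mod 3); (1|3)=+1, (1|3)=+1; sign (−1)^1·+1^9·+1^1 = -1.
(-105, -42 / ℚ) ramifies at {2, 3, 5, ∞}: a division algebra.

[2, 3, 5, inf]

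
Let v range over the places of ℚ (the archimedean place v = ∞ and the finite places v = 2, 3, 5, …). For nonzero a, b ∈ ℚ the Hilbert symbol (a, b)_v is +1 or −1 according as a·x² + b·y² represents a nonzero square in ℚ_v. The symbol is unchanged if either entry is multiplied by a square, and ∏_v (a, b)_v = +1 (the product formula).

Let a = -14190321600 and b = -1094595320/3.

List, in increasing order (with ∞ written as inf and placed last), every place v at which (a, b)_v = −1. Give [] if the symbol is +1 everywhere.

Mod squares: a ≡ -119, b ≡ -46410. Check v ∈ {∞, 2, 3, 5, 7, 13, 17, 19}.
v=5: a=5^2·(≡1), b=5^1·(≡2) mod 5; (1|5)=+1, (2|5)=-1; (−1)^{2·1·2}·(+1)^1·(-1)^2 = +1.
v=13: a=13^2·(≡2), b=13^1·(≡7) mod 13; (2|13)=-1, (7|13)=-1; (−1)^{2·1·6}·(-1)^1·(-1)^2 = -1.
v=3: a=3^2·(≡1), b=3^-1·(≡1) mod 3; (1|3)=+1, (1|3)=+1; (−1)^{2·-1·1}·(+1)^-1·(+1)^2 = +1.
v=2: v_2(a)=6, v_2(b)=3; units ≡ 1, 3 (mod 8); ε·ε+αω+βω = 0·1+6·1+3·0 ≡ 0  ⇒  (a,b)_2 = +1.
v=19: a=19^0·(≡8), b=19^2·(≡11) mod 19; (8|19)=-1, (11|19)=+1; (−1)^{0·2·9}·(-1)^2·(+1)^0 = +1.
v=∞: -119 < 0 and -46410 < 0  ⇒  (a,b)_∞ = -1.
v=17: a=17^1·(≡3), b=17^1·(≡11) mod 17; (3|17)=-1, (11|17)=-1; (−1)^{1·1·8}·(-1)^1·(-1)^1 = +1.
v=7: a=7^3·(≡4), b=7^3·(≡6) mod 7; (4|7)=+1, (6|7)=-1; (−1)^{3·3·3}·(+1)^3·(-1)^3 = +1.
|Ram(-119, -46410)| = 2, even; anisotropic at {13, ∞}.

[13, inf]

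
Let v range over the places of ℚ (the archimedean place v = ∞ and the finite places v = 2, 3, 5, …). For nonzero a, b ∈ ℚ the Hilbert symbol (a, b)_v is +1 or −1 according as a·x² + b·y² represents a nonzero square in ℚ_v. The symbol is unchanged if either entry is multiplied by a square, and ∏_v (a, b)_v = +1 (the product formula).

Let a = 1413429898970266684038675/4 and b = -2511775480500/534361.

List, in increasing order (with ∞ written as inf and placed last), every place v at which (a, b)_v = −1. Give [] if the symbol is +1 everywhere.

[2, 5, 11, 31]

(a, b) ≡ (20163, -1263405) mod (ℚ^×)²; places V = {2, 3, 5, 11, 13, 17, 19, 31, 43, 47, ∞}.
(a,b)_43: α=0, u≡26; β=-2, v≡41 (mod 43); (26|43)=-1, (41|43)=+1; sign (−1)^0·-1^-2·+1^0 = +1.
(a,b)_2: α=-2, β=2; u≡3, v≡3 (mod 8); ε(u)ε(v)=1·1, αω(v)=-2·1, βω(u)=2·1; sum ≡ 1  ⇒  -1.
(a,b)_11: α=3, u≡7; β=1, v≡2 (mod 11); (7|11)=-1, (2|11)=-1; sign (−1)^1·-1^1·-1^3 = -1.
(a,b)_19: α=2, u≡1; β=1, v≡16 (mod 19); (1|19)=+1, (16|19)=+1; sign (−1)^0·+1^1·+1^2 = +1.
(a,b)_31: α=2, u≡22; β=1, v≡19 (mod 31); (22|31)=-1, (19|31)=+1; sign (−1)^0·-1^1·+1^2 = -1.
(a,b)_13: α=3, u≡3; β=1, v≡12 (mod 13); (3|13)=+1, (12|13)=+1; sign (−1)^0·+1^1·+1^3 = +1.
(a,b)_∞: sgn(20163)=+, sgn(-1263405)=−, so +1.
(a,b)_3: α=5, u≡1; β=3, v≡2 (mod 3); (1|3)=+1, (2|3)=-1; sign (−1)^1·+1^3·-1^5 = +1.
(a,b)_17: α=0, u≡15; β=-2, v≡4 (mod 17); (15|17)=+1, (4|17)=+1; sign (−1)^0·+1^-2·+1^0 = +1.
(a,b)_5: α=2, u≡3; β=3, v≡1 (mod 5); (3|5)=-1, (1|5)=+1; sign (−1)^0·-1^3·+1^2 = -1.
(a,b)_47: α=5, u≡7; β=2, v≡6 (mod 47); (7|47)=+1, (6|47)=+1; sign (−1)^0·+1^2·+1^5 = +1.
(20163, -1263405 / ℚ) ramifies at {2, 5, 11, 31}: a division algebra.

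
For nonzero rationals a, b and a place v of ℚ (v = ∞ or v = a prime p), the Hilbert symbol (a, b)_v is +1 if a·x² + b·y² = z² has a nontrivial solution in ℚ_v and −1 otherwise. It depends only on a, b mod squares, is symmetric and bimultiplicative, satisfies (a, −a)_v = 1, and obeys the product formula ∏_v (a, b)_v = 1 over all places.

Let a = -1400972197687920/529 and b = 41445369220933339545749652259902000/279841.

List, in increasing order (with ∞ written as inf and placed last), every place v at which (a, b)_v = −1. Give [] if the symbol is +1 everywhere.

[13, 19, 31, 43]

Mod squares: a ≡ -1646255, b ≡ 12155. Check v ∈ {∞, 2, 3, 5, 11, 13, 17, 19, 23, 31, 43}.
v=5: a=5^1·(≡4), b=5^3·(≡1) mod 5; (4|5)=+1, (1|5)=+1; (−1)^{1·3·2}·(+1)^3·(+1)^1 = +1.
v=31: a=31^1·(≡30), b=31^2·(≡26) mod 31; (30|31)=-1, (26|31)=-1; (−1)^{1·2·15}·(-1)^2·(-1)^1 = -1.
v=17: a=17^2·(≡4), b=17^5·(≡15) mod 17; (4|17)=+1, (15|17)=+1; (−1)^{2·5·8}·(+1)^5·(+1)^2 = +1.
v=∞: -1646255 < 0 and 12155 > 0  ⇒  (a,b)_∞ = +1.
v=3: a=3^2·(≡1), b=3^12·(≡2) mod 3; (1|3)=+1, (2|3)=-1; (−1)^{2·12·1}·(+1)^12·(-1)^2 = +1.
v=23: a=23^-2·(≡12), b=23^-4·(≡14) mod 23; (12|23)=+1, (14|23)=-1; (−1)^{-2·-4·11}·(+1)^-4·(-1)^-2 = +1.
v=43: a=43^1·(≡33), b=43^2·(≡19) mod 43; (33|43)=-1, (19|43)=-1; (−1)^{1·2·21}·(-1)^2·(-1)^1 = -1.
v=2: v_2(a)=4, v_2(b)=4; units ≡ 1, 3 (mod 8); ε·ε+αω+βω = 0·1+4·1+4·0 ≡ 0  ⇒  (a,b)_2 = +1.
v=19: a=19^1·(≡12), b=19^2·(≡12) mod 19; (12|19)=-1, (12|19)=-1; (−1)^{1·2·9}·(-1)^2·(-1)^1 = -1.
v=11: a=11^2·(≡5), b=11^7·(≡3) mod 11; (5|11)=+1, (3|11)=+1; (−1)^{2·7·5}·(+1)^7·(+1)^2 = +1.
v=13: a=13^3·(≡6), b=13^3·(≡10) mod 13; (6|13)=-1, (10|13)=+1; (−1)^{3·3·6}·(-1)^3·(+1)^3 = -1.
Ram(-1646255, 12155) = {13, 19, 31, 43}; no ℚ_13-point on the conic.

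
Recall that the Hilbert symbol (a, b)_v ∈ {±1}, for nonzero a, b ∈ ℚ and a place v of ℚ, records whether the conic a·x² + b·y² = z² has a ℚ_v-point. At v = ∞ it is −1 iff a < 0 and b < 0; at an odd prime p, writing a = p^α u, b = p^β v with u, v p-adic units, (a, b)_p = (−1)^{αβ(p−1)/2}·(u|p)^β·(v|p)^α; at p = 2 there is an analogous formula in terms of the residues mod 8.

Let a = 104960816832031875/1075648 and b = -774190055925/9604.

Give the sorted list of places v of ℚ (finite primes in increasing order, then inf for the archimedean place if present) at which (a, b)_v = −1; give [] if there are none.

[]

(a, b) ≡ (493493, -13) mod (ℚ^×)²; places V = {2, 3, 5, 7, 11, 13, 17, 29, ∞}.
(a,b)_29: α=3, u≡4; β=2, v≡22 (mod 29); (4|29)=+1, (22|29)=+1; sign (−1)^0·+1^2·+1^3 = +1.
(a,b)_13: α=1, u≡12; β=1, v≡9 (mod 13); (12|13)=+1, (9|13)=+1; sign (−1)^0·+1^1·+1^1 = +1.
(a,b)_7: α=-5, u≡1; β=-4, v≡2 (mod 7); (1|7)=+1, (2|7)=+1; sign (−1)^0·+1^-4·+1^-5 = +1.
(a,b)_2: α=-6, β=-2; u≡5, v≡3 (mod 8); ε(u)ε(v)=0·1, αω(v)=-6·1, βω(u)=-2·1; sum ≡ 0  ⇒  +1.
(a,b)_5: α=4, u≡2; β=2, v≡2 (mod 5); (2|5)=-1, (2|5)=-1; sign (−1)^0·-1^2·-1^4 = +1.
(a,b)_3: α=4, u≡2; β=4, v≡2 (mod 3); (2|3)=-1, (2|3)=-1; sign (−1)^0·-1^4·-1^4 = +1.
(a,b)_17: α=3, u≡12; β=2, v≡8 (mod 17); (12|17)=-1, (8|17)=+1; sign (−1)^0·-1^2·+1^3 = +1.
(a,b)_11: α=3, u≡9; β=2, v≡3 (mod 11); (9|11)=+1, (3|11)=+1; sign (−1)^0·+1^2·+1^3 = +1.
(a,b)_∞: sgn(493493)=+, sgn(-13)=−, so +1.
Ram(a, b) = ∅: the form 493493·x² + -13·y² − z² is isotropic over every ℚ_v, so by Hasse–Minkowski it is isotropic over ℚ.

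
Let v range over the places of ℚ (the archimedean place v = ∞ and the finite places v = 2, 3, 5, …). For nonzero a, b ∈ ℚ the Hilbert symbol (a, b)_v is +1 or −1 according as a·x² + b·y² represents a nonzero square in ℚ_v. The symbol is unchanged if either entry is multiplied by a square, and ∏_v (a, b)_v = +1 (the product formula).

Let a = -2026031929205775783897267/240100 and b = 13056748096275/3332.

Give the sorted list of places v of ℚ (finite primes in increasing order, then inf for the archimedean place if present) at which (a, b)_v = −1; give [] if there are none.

(a, b) ≡ (-3, 19227) mod (ℚ^×)²; places V = {2, 3, 5, 7, 13, 17, 19, 29, ∞}.
(a,b)_17: α=4, u≡11; β=-1, v≡8 (mod 17); (11|17)=-1, (8|17)=+1; sign (−1)^0·-1^-1·+1^4 = -1.
(a,b)_2: α=-2, β=-2; u≡5, v≡3 (mod 8); ε(u)ε(v)=0·1, αω(v)=-2·1, βω(u)=-2·1; sum ≡ 0  ⇒  +1.
(a,b)_29: α=4, u≡12; β=3, v≡1 (mod 29); (12|29)=-1, (1|29)=+1; sign (−1)^0·-1^3·+1^4 = -1.
(a,b)_19: α=2, u≡9; β=2, v≡13 (mod 19); (9|19)=+1, (13|19)=-1; sign (−1)^0·+1^2·-1^2 = +1.
(a,b)_7: α=-4, u≡1; β=-2, v≡6 (mod 7); (1|7)=+1, (6|7)=-1; sign (−1)^0·+1^-2·-1^-4 = +1.
(a,b)_5: α=-2, u≡2; β=2, v≡3 (mod 5); (2|5)=-1, (3|5)=-1; sign (−1)^0·-1^2·-1^-2 = +1.
(a,b)_13: α=6, u≡1; β=3, v≡4 (mod 13); (1|13)=+1, (4|13)=+1; sign (−1)^0·+1^3·+1^6 = +1.
(a,b)_3: α=9, u≡2; β=3, v≡1 (mod 3); (2|3)=-1, (1|3)=+1; sign (−1)^1·-1^3·+1^9 = +1.
(a,b)_∞: sgn(-3)=−, sgn(19227)=+, so +1.
Ram(-3, 19227) = {17, 29}; no ℚ_17-point on the conic.

[17, 29]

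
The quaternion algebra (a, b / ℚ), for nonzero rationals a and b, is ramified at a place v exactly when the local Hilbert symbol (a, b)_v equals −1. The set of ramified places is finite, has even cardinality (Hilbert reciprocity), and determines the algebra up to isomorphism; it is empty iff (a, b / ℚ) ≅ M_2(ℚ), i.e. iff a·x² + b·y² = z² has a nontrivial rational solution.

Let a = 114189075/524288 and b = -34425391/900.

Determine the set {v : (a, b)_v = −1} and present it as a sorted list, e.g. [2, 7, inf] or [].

Mod squares: a ≡ 6006, b ≡ -2431. Check v ∈ {∞, 2, 3, 5, 7, 11, 13, 17}.
v=11: a=11^1·(≡8), b=11^1·(≡2) mod 11; (8|11)=-1, (2|11)=-1; (−1)^{1·1·5}·(-1)^1·(-1)^1 = -1.
v=17: a=17^0·(≡3), b=17^3·(≡3) mod 17; (3|17)=-1, (3|17)=-1; (−1)^{0·3·8}·(-1)^3·(-1)^0 = -1.
v=2: v_2(a)=-19, v_2(b)=-2; units ≡ 3, 1 (mod 8); ε·ε+αω+βω = 1·0+-19·0+-2·1 ≡ 0  ⇒  (a,b)_2 = +1.
v=3: a=3^3·(≡1), b=3^-2·(≡2) mod 3; (1|3)=+1, (2|3)=-1; (−1)^{3·-2·1}·(+1)^-2·(-1)^3 = -1.
v=5: a=5^2·(≡1), b=5^-2·(≡4) mod 5; (1|5)=+1, (4|5)=+1; (−1)^{2·-2·2}·(+1)^-2·(+1)^2 = +1.
v=13: a=13^3·(≡6), b=13^1·(≡2) mod 13; (6|13)=-1, (2|13)=-1; (−1)^{3·1·6}·(-1)^1·(-1)^3 = +1.
v=∞: 6006 > 0 and -2431 < 0  ⇒  (a,b)_∞ = +1.
v=7: a=7^1·(≡1), b=7^2·(≡6) mod 7; (1|7)=+1, (6|7)=-1; (−1)^{1·2·3}·(+1)^2·(-1)^1 = -1.
|Ram(6006, -2431)| = 4, even; anisotropic at {3, 7, 11, 17}.

[3, 7, 11, 17]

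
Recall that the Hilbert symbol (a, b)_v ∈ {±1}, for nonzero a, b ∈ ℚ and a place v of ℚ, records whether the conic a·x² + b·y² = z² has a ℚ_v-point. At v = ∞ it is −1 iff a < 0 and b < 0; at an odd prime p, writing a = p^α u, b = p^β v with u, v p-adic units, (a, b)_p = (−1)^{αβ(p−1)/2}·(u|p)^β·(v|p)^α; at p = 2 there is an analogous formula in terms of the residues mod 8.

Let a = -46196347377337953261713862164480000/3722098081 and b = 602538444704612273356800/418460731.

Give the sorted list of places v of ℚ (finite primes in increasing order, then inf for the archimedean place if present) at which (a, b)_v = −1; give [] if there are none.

(a, b) ≡ (-1643, 10693333) mod (ℚ^×)²; places V = {2, 3, 5, 7, 13, 19, 31, 37, 41, 53, ∞}.
(a,b)_37: α=2, u≡6; β=1, v≡20 (mod 37); (6|37)=-1, (20|37)=-1; sign (−1)^0·-1^1·-1^2 = -1.
(a,b)_13: α=-4, u≡11; β=-2, v≡1 (mod 13); (11|13)=-1, (1|13)=+1; sign (−1)^0·-1^-2·+1^-4 = +1.
(a,b)_53: α=5, u≡41; β=3, v≡16 (mod 53); (41|53)=-1, (16|53)=+1; sign (−1)^0·-1^3·+1^5 = -1.
(a,b)_2: α=30, β=20; u≡5, v≡5 (mod 8); ε(u)ε(v)=0·0, αω(v)=30·1, βω(u)=20·1; sum ≡ 0  ⇒  +1.
(a,b)_41: α=2, u≡29; β=3, v≡3 (mod 41); (29|41)=-1, (3|41)=-1; sign (−1)^0·-1^3·-1^2 = -1.
(a,b)_19: α=-4, u≡10; β=-5, v≡13 (mod 19); (10|19)=-1, (13|19)=-1; sign (−1)^0·-1^-5·-1^-4 = -1.
(a,b)_3: α=0, u≡1; β=2, v≡1 (mod 3); (1|3)=+1, (1|3)=+1; sign (−1)^0·+1^2·+1^0 = +1.
(a,b)_7: α=4, u≡1; β=1, v≡4 (mod 7); (1|7)=+1, (4|7)=+1; sign (−1)^0·+1^1·+1^4 = +1.
(a,b)_5: α=4, u≡2; β=2, v≡2 (mod 5); (2|5)=-1, (2|5)=-1; sign (−1)^0·-1^2·-1^4 = +1.
(a,b)_∞: sgn(-1643)=−, sgn(10693333)=+, so +1.
(a,b)_31: α=3, u≡25; β=2, v≡18 (mod 31); (25|31)=+1, (18|31)=+1; sign (−1)^0·+1^2·+1^3 = +1.
Ram(-1643, 10693333) = {19, 37, 41, 53}; no ℚ_19-point on the conic.

[19, 37, 41, 53]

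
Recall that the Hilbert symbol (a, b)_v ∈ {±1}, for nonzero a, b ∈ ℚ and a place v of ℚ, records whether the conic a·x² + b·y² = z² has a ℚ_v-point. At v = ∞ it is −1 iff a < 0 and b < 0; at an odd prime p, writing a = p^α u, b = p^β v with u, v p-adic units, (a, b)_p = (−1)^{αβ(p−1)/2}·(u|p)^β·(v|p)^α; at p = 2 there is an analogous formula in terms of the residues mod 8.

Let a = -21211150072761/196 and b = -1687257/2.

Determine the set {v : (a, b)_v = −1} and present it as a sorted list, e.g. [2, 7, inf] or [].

[2, 11, 23, inf]

Mod squares: a ≡ -209, b ≡ -374946. Check v ∈ {∞, 2, 3, 7, 11, 13, 19, 23}.
v=7: a=7^-2·(≡4), b=7^0·(≡1) mod 7; (4|7)=+1, (1|7)=+1; (−1)^{-2·0·3}·(+1)^0·(+1)^-2 = +1.
v=11: a=11^1·(≡5), b=11^1·(≡4) mod 11; (5|11)=+1, (4|11)=+1; (−1)^{1·1·5}·(+1)^1·(+1)^1 = -1.
v=∞: -209 < 0 and -374946 < 0  ⇒  (a,b)_∞ = -1.
v=19: a=19^3·(≡13), b=19^1·(≡11) mod 19; (13|19)=-1, (11|19)=+1; (−1)^{3·1·9}·(-1)^1·(+1)^3 = +1.
v=3: a=3^12·(≡1), b=3^3·(≡1) mod 3; (1|3)=+1, (1|3)=+1; (−1)^{12·3·1}·(+1)^3·(+1)^12 = +1.
v=13: a=13^0·(≡1), b=13^1·(≡8) mod 13; (1|13)=+1, (8|13)=-1; (−1)^{0·1·6}·(+1)^1·(-1)^0 = +1.
v=2: v_2(a)=-2, v_2(b)=-1; units ≡ 7, 7 (mod 8); ε·ε+αω+βω = 1·1+-2·0+-1·0 ≡ 1  ⇒  (a,b)_2 = -1.
v=23: a=23^2·(≡15), b=23^1·(≡17) mod 23; (15|23)=-1, (17|23)=-1; (−1)^{2·1·11}·(-1)^1·(-1)^2 = -1.
(-209, -374946 / ℚ) ramifies at {2, 11, 23, ∞}: a division algebra.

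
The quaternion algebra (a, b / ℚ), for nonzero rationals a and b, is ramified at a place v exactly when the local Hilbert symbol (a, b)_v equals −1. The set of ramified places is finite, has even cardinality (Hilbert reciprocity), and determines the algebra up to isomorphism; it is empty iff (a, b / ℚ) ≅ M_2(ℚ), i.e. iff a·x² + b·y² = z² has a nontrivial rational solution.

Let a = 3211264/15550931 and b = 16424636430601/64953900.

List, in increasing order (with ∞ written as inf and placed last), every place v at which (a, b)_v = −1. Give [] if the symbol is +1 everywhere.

[2, 11, 17, 29]

(a, b) ≡ (11, 721259) mod (ℚ^×)²; places V = {2, 3, 5, 7, 11, 17, 19, 29, 41, ∞}.
(a,b)_11: α=-1, u≡1; β=-1, v≡3 (mod 11); (1|11)=+1, (3|11)=+1; sign (−1)^1·+1^-1·+1^-1 = -1.
(a,b)_2: α=16, β=-2; u≡3, v≡3 (mod 8); ε(u)ε(v)=1·1, αω(v)=16·1, βω(u)=-2·1; sum ≡ 1  ⇒  -1.
(a,b)_17: α=0, u≡6; β=3, v≡11 (mod 17); (6|17)=-1, (11|17)=-1; sign (−1)^0·-1^3·-1^0 = -1.
(a,b)_19: α=0, u≡17; β=3, v≡18 (mod 19); (17|19)=+1, (18|19)=-1; sign (−1)^0·+1^3·-1^0 = +1.
(a,b)_41: α=-2, u≡15; β=0, v≡7 (mod 41); (15|41)=-1, (7|41)=-1; sign (−1)^0·-1^0·-1^-2 = +1.
(a,b)_∞: sgn(11)=+, sgn(721259)=+, so +1.
(a,b)_7: α=2, u≡4; β=5, v≡2 (mod 7); (4|7)=+1, (2|7)=+1; sign (−1)^0·+1^5·+1^2 = +1.
(a,b)_5: α=0, u≡4; β=-2, v≡1 (mod 5); (4|5)=+1, (1|5)=+1; sign (−1)^0·+1^-2·+1^0 = +1.
(a,b)_3: α=0, u≡2; β=-10, v≡2 (mod 3); (2|3)=-1, (2|3)=-1; sign (−1)^0·-1^-10·-1^0 = +1.
(a,b)_29: α=-2, u≡2; β=1, v≡2 (mod 29); (2|29)=-1, (2|29)=-1; sign (−1)^0·-1^1·-1^-2 = -1.
(11, 721259 / ℚ) ramifies at {2, 11, 17, 29}: a division algebra.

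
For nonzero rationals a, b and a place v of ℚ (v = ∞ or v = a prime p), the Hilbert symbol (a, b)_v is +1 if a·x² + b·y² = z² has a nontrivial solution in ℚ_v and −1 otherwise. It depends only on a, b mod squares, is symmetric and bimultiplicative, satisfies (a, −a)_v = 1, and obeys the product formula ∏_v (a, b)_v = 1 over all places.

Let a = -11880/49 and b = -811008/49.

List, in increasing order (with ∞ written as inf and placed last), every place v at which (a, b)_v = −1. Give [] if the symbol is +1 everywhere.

[3, 5, 11, inf]

(a, b) ≡ (-330, -22) mod (ℚ^×)²; places V = {2, 3, 5, 7, 11, ∞}.
(a,b)_7: α=-2, u≡6; β=-2, v≡5 (mod 7); (6|7)=-1, (5|7)=-1; sign (−1)^0·-1^-2·-1^-2 = +1.
(a,b)_11: α=1, u≡4; β=1, v≡1 (mod 11); (4|11)=+1, (1|11)=+1; sign (−1)^1·+1^1·+1^1 = -1.
(a,b)_∞: sgn(-330)=−, sgn(-22)=−, so -1.
(a,b)_3: α=3, u≡1; β=2, v≡2 (mod 3); (1|3)=+1, (2|3)=-1; sign (−1)^0·+1^2·-1^3 = -1.
(a,b)_2: α=3, β=13; u≡3, v≡5 (mod 8); ε(u)ε(v)=1·0, αω(v)=3·1, βω(u)=13·1; sum ≡ 0  ⇒  +1.
(a,b)_5: α=1, u≡1; β=0, v≡3 (mod 5); (1|5)=+1, (3|5)=-1; sign (−1)^0·+1^0·-1^1 = -1.
|Ram(-330, -22)| = 4, even; anisotropic at {3, 5, 11, ∞}.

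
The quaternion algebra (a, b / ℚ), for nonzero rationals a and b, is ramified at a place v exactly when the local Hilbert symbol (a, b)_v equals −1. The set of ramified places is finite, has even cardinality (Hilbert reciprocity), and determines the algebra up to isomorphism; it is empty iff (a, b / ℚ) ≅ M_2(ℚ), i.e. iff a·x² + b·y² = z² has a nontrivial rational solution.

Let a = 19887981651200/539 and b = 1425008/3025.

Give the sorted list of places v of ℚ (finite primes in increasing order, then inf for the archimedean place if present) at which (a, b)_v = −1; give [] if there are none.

Mod squares: a ≡ 202263127, b ≡ 527. Check v ∈ {∞, 2, 5, 7, 11, 13, 17, 23, 31, 37, 41}.
v=41: a=41^1·(≡36), b=41^0·(≡26) mod 41; (36|41)=+1, (26|41)=-1; (−1)^{1·0·20}·(+1)^0·(-1)^1 = -1.
v=5: a=5^2·(≡2), b=5^-2·(≡3) mod 5; (2|5)=-1, (3|5)=-1; (−1)^{2·-2·2}·(-1)^-2·(-1)^2 = +1.
v=∞: 202263127 > 0 and 527 > 0  ⇒  (a,b)_∞ = +1.
v=13: a=13^2·(≡4), b=13^2·(≡11) mod 13; (4|13)=+1, (11|13)=-1; (−1)^{2·2·6}·(+1)^2·(-1)^2 = +1.
v=7: a=7^-2·(≡3), b=7^0·(≡4) mod 7; (3|7)=-1, (4|7)=+1; (−1)^{-2·0·3}·(-1)^0·(+1)^-2 = +1.
v=2: v_2(a)=8, v_2(b)=4; units ≡ 7, 7 (mod 8); ε·ε+αω+βω = 1·1+8·0+4·0 ≡ 1  ⇒  (a,b)_2 = -1.
v=17: a=17^1·(≡14), b=17^1·(≡3) mod 17; (14|17)=-1, (3|17)=-1; (−1)^{1·1·8}·(-1)^1·(-1)^1 = +1.
v=11: a=11^-1·(≡5), b=11^-2·(≡8) mod 11; (5|11)=+1, (8|11)=-1; (−1)^{-1·-2·5}·(+1)^-2·(-1)^-1 = -1.
v=31: a=31^1·(≡20), b=31^1·(≡29) mod 31; (20|31)=+1, (29|31)=-1; (−1)^{1·1·15}·(+1)^1·(-1)^1 = +1.
v=37: a=37^1·(≡23), b=37^0·(≡34) mod 37; (23|37)=-1, (34|37)=+1; (−1)^{1·0·18}·(-1)^0·(+1)^1 = +1.
v=23: a=23^1·(≡5), b=23^0·(≡17) mod 23; (5|23)=-1, (17|23)=-1; (−1)^{1·0·11}·(-1)^0·(-1)^1 = -1.
Ram(202263127, 527) = {2, 11, 23, 41}; no ℚ_2-point on the conic.

[2, 11, 23, 41]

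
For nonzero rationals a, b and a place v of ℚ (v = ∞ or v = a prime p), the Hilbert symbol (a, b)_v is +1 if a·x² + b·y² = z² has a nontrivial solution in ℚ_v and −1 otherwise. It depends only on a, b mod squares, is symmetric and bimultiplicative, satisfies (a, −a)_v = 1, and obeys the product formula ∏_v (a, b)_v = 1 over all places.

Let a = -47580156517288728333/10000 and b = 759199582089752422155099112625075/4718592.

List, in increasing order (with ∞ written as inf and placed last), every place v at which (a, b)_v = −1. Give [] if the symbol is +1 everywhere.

[7, 13, 31, 41]

Mod squares: a ≡ -26013, b ≡ 338086. Check v ∈ {∞, 2, 3, 5, 7, 11, 13, 19, 23, 29, 31, 41}.
v=31: a=31^2·(≡12), b=31^3·(≡4) mod 31; (12|31)=-1, (4|31)=+1; (−1)^{2·3·15}·(-1)^3·(+1)^2 = -1.
v=29: a=29^1·(≡2), b=29^2·(≡22) mod 29; (2|29)=-1, (22|29)=+1; (−1)^{1·2·14}·(-1)^2·(+1)^1 = +1.
v=5: a=5^-4·(≡2), b=5^2·(≡4) mod 5; (2|5)=-1, (4|5)=+1; (−1)^{-4·2·2}·(-1)^2·(+1)^-4 = +1.
v=3: a=3^1·(≡2), b=3^-2·(≡1) mod 3; (2|3)=-1, (1|3)=+1; (−1)^{1·-2·1}·(-1)^-2·(+1)^1 = +1.
v=2: v_2(a)=-4, v_2(b)=-19; units ≡ 3, 3 (mod 8); ε·ε+αω+βω = 1·1+-4·1+-19·1 ≡ 0  ⇒  (a,b)_2 = +1.
v=7: a=7^2·(≡5), b=7^1·(≡3) mod 7; (5|7)=-1, (3|7)=-1; (−1)^{2·1·3}·(-1)^1·(-1)^2 = -1.
v=∞: -26013 < 0 and 338086 > 0  ⇒  (a,b)_∞ = +1.
v=13: a=13^1·(≡10), b=13^2·(≡7) mod 13; (10|13)=+1, (7|13)=-1; (−1)^{1·2·6}·(+1)^2·(-1)^1 = -1.
v=23: a=23^3·(≡19), b=23^6·(≡6) mod 23; (19|23)=-1, (6|23)=+1; (−1)^{3·6·11}·(-1)^6·(+1)^3 = +1.
v=11: a=11^2·(≡6), b=11^4·(≡4) mod 11; (6|11)=-1, (4|11)=+1; (−1)^{2·4·5}·(-1)^4·(+1)^2 = +1.
v=41: a=41^2·(≡12), b=41^3·(≡21) mod 41; (12|41)=-1, (21|41)=+1; (−1)^{2·3·20}·(-1)^3·(+1)^2 = -1.
v=19: a=19^2·(≡4), b=19^3·(≡2) mod 19; (4|19)=+1, (2|19)=-1; (−1)^{2·3·9}·(+1)^3·(-1)^2 = +1.
(-26013, 338086 / ℚ) ramifies at {7, 13, 31, 41}: a division algebra.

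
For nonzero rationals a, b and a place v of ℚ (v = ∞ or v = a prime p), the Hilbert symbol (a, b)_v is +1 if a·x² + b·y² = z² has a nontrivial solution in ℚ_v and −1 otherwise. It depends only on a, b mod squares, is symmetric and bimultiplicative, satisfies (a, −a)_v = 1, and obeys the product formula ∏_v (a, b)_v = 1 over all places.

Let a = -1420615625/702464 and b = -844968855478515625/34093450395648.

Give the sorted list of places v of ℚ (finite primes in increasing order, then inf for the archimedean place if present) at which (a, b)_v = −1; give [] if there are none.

(a, b) ≡ (-910, -2) mod (ℚ^×)²; places V = {2, 3, 5, 7, 11, 13, 17, ∞}.
(a,b)_11: α=2, u≡4; β=6, v≡9 (mod 11); (4|11)=+1, (9|11)=+1; sign (−1)^0·+1^6·+1^2 = +1.
(a,b)_5: α=5, u≡2; β=10, v≡3 (mod 5); (2|5)=-1, (3|5)=-1; sign (−1)^0·-1^10·-1^5 = -1.
(a,b)_13: α=1, u≡2; β=2, v≡7 (mod 13); (2|13)=-1, (7|13)=-1; sign (−1)^0·-1^2·-1^1 = -1.
(a,b)_7: α=-3, u≡3; β=-2, v≡6 (mod 7); (3|7)=-1, (6|7)=-1; sign (−1)^0·-1^-2·-1^-3 = -1.
(a,b)_∞: sgn(-910)=−, sgn(-2)=−, so -1.
(a,b)_17: α=2, u≡16; β=2, v≡13 (mod 17); (16|17)=+1, (13|17)=+1; sign (−1)^0·+1^2·+1^2 = +1.
(a,b)_2: α=-11, β=-33; u≡1, v≡7 (mod 8); ε(u)ε(v)=0·1, αω(v)=-11·0, βω(u)=-33·0; sum ≡ 0  ⇒  +1.
(a,b)_3: α=0, u≡2; β=-4, v≡1 (mod 3); (2|3)=-1, (1|3)=+1; sign (−1)^0·-1^-4·+1^0 = +1.
Ram(-910, -2) = {5, 7, 13, ∞}; no ℚ_5-point on the conic.

[5, 7, 13, inf]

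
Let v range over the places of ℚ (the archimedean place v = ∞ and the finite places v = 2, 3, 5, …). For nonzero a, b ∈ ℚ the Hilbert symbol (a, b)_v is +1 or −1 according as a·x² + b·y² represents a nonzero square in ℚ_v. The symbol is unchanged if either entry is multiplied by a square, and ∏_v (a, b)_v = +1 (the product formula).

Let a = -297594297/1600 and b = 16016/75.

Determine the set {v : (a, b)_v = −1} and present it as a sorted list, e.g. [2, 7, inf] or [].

[2, 13]

(a, b) ≡ (-33, 3003) mod (ℚ^×)²; places V = {2, 3, 5, 7, 11, 13, ∞}.
(a,b)_7: α=2, u≡2; β=1, v≡4 (mod 7); (2|7)=+1, (4|7)=+1; sign (−1)^0·+1^1·+1^2 = +1.
(a,b)_3: α=3, u≡1; β=-1, v≡2 (mod 3); (1|3)=+1, (2|3)=-1; sign (−1)^1·+1^-1·-1^3 = +1.
(a,b)_∞: sgn(-33)=−, sgn(3003)=+, so +1.
(a,b)_5: α=-2, u≡2; β=-2, v≡2 (mod 5); (2|5)=-1, (2|5)=-1; sign (−1)^0·-1^-2·-1^-2 = +1.
(a,b)_13: α=2, u≡2; β=1, v≡1 (mod 13); (2|13)=-1, (1|13)=+1; sign (−1)^0·-1^1·+1^2 = -1.
(a,b)_11: α=3, u≡2; β=1, v≡9 (mod 11); (2|11)=-1, (9|11)=+1; sign (−1)^1·-1^1·+1^3 = +1.
(a,b)_2: α=-6, β=4; u≡7, v≡3 (mod 8); ε(u)ε(v)=1·1, αω(v)=-6·1, βω(u)=4·0; sum ≡ 1  ⇒  -1.
|Ram(-33, 3003)| = 2, even; anisotropic at {2, 13}.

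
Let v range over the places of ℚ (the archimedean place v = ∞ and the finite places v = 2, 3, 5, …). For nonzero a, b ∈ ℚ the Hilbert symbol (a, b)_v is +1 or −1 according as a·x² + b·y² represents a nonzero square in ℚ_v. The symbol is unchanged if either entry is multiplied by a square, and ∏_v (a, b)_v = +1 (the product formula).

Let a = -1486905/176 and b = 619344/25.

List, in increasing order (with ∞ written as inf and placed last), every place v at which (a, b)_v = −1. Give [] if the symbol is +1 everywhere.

Mod squares: a ≡ -1155, b ≡ 4301. Check v ∈ {∞, 2, 3, 5, 7, 11, 17, 23}.
v=2: v_2(a)=-4, v_2(b)=4; units ≡ 5, 5 (mod 8); ε·ε+αω+βω = 0·0+-4·1+4·1 ≡ 0  ⇒  (a,b)_2 = +1.
v=7: a=7^3·(≡5), b=7^0·(≡3) mod 7; (5|7)=-1, (3|7)=-1; (−1)^{3·0·3}·(-1)^0·(-1)^3 = -1.
v=17: a=17^2·(≡1), b=17^1·(≡15) mod 17; (1|17)=+1, (15|17)=+1; (−1)^{2·1·8}·(+1)^1·(+1)^2 = +1.
v=11: a=11^-1·(≡4), b=11^1·(≡2) mod 11; (4|11)=+1, (2|11)=-1; (−1)^{-1·1·5}·(+1)^1·(-1)^-1 = +1.
v=23: a=23^0·(≡3), b=23^1·(≡9) mod 23; (3|23)=+1, (9|23)=+1; (−1)^{0·1·11}·(+1)^1·(+1)^0 = +1.
v=∞: -1155 < 0 and 4301 > 0  ⇒  (a,b)_∞ = +1.
v=3: a=3^1·(≡2), b=3^2·(≡2) mod 3; (2|3)=-1, (2|3)=-1; (−1)^{1·2·1}·(-1)^2·(-1)^1 = -1.
v=5: a=5^1·(≡4), b=5^-2·(≡4) mod 5; (4|5)=+1, (4|5)=+1; (−1)^{1·-2·2}·(+1)^-2·(+1)^1 = +1.
(-1155, 4301 / ℚ) ramifies at {3, 7}: a division algebra.

[3, 7]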